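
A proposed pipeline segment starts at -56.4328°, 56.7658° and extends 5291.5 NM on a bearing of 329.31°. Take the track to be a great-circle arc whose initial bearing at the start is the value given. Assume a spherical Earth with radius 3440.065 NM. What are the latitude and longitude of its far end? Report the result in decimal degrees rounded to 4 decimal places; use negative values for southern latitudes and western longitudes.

δ = 5291.5/3440.065 = 1.538198 rad (88.1322°).
With φ₁ = -56.4328° = -0.984938 rad and θ = 329.31° = 5.747544 rad:
Destination latitude: φ₂ = arcsin( sin φ₁ cos δ + cos φ₁ sin δ cos θ ) = arcsin(0.448064) = 26.6195°.
For the longitude increment, Δλ = atan2( sin θ sin δ cos φ₁, cos δ − sin φ₁ sin φ₂ ) = atan2(-0.282054, 0.405937) = -34.7924°.
λ₂ = 56.7658° + -34.7924° = 21.9734°.

latitude 26.6195°, longitude 21.9734°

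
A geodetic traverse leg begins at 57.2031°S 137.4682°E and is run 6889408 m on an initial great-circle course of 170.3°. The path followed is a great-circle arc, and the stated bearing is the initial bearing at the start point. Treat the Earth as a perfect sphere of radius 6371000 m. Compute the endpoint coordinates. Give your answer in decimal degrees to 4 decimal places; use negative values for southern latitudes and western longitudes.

Angular distance δ = d/R = 6889408 / 6371000 = 1.081370 rad.
With φ₁ = -57.2031° = -0.998382 rad and θ = 170.3° = 2.972296 rad:
Destination latitude: φ₂ = arcsin( sin φ₁ cos δ + cos φ₁ sin δ cos θ ) = arcsin(-0.866419) = -60.0451°.
Δλ = atan2( sin θ sin δ cos φ₁ , cos δ − sin φ₁ sin φ₂ ) = atan2(0.080550, -0.258188) = 2.839180 rad = 162.6730°.
λ₂ = 137.4682° + 162.6730° = 300.1412°, normalized to (−180°, 180°] → -59.8588°.

latitude -60.0451°, longitude -59.8588°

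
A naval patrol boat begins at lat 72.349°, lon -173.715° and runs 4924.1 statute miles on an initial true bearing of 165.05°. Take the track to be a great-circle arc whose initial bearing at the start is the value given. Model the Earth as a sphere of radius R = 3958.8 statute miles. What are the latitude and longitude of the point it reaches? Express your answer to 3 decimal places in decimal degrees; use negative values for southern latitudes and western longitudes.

Angular distance δ = d/R = 4924.1 / 3958.8 = 1.243837 rad.
With φ₁ = 72.349° = 1.262728 rad and θ = 165.05° = 2.880666 rad:
Destination latitude: φ₂ = arcsin( sin φ₁ cos δ + cos φ₁ sin δ cos θ ) = arcsin(0.028610) = 1.639°.
Then Δλ = atan2(0.074079, 0.293902) = 0.246910 rad, from sin θ sin δ cos φ₁ over cos δ − sin φ₁ sin φ₂.
λ₂ = λ₁ + Δλ = -159.568°.

latitude 1.639°, longitude -159.568°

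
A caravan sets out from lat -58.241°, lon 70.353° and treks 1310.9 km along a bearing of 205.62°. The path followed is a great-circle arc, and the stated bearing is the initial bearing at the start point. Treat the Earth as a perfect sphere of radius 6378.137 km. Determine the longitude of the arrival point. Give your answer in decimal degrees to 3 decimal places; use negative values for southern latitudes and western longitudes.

longitude 56.535°

Angular distance δ = d/R = 1310.9 / 6378.137 = 0.205530 rad.
Start latitude φ₁ = -1.016497 rad; initial bearing θ = 3.588746 rad.
Applying the spherical law of cosines for sides, sin φ₂ = sin φ₁ cos δ + cos φ₁ sin δ cos θ = -0.929233, so φ₂ = -68.316°.
Δλ = atan2( sin θ sin δ cos φ₁ , cos δ − sin φ₁ sin φ₂ ) = atan2(-0.046449, 0.188855) = -0.241162 rad = -13.818°.
λ₂ = λ₁ + Δλ = 56.535°.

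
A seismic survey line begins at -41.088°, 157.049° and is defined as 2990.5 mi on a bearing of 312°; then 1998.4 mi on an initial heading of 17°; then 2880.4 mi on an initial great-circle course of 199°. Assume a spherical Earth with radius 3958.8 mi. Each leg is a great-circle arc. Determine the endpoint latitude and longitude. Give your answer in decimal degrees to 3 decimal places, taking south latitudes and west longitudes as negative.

Apply the spherical direct solution leg by leg, carrying full precision between legs.
Leg 1: from (-41.088°, 157.049°), δ = 2990.5/3958.8 = 0.755406 rad, θ = 312° → φ = -7.625°, λ = 126.116°.
Leg 2: from (-7.625°, 126.116°), δ = 1998.4/3958.8 = 0.504799 rad, θ = 17° → φ = 20.015°, λ = 134.771°.
Leg 3: from (20.015°, 134.771°), δ = 2880.4/3958.8 = 0.727594 rad, θ = 199° → φ = -19.589°, λ = 121.484°.

latitude -19.589°, longitude 121.484°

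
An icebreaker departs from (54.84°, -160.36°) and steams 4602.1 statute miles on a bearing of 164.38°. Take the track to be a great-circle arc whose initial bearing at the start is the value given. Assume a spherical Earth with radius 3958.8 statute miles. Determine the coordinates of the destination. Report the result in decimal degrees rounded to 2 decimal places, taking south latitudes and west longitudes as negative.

latitude -10.63°, longitude -145.80°

Angular distance δ = d/R = 4602.1 / 3958.8 = 1.162499 rad.
Converting: φ₁ = 0.957139 rad, θ = 2.868972 rad.
Destination latitude: φ₂ = arcsin( sin φ₁ cos δ + cos φ₁ sin δ cos θ ) = arcsin(-0.184401) = -10.63°.
Δλ = atan2( sin θ sin δ cos φ₁ , cos δ − sin φ₁ sin φ₂ ) = atan2(0.142308, 0.547804) = 0.254162 rad = 14.56°.
Hence λ₂ = -160.36° + 14.56° = -145.80°.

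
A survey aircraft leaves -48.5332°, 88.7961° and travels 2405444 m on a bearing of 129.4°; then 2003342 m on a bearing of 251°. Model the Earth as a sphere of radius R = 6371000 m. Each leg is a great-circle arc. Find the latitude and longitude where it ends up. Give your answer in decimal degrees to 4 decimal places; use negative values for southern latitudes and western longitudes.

latitude -59.6049°, longitude 86.3952°

Apply the spherical direct solution leg by leg, carrying full precision between legs.
Leg 1: from (-48.5332°, 88.7961°), δ = 2405444/6371000 = 0.377561 rad, θ = 129.4° → φ = -58.3763°, λ = 121.7045°.
Leg 2: from (-58.3763°, 121.7045°), δ = 2003342/6371000 = 0.314447 rad, θ = 251° → φ = -59.6049°, λ = 86.3952°.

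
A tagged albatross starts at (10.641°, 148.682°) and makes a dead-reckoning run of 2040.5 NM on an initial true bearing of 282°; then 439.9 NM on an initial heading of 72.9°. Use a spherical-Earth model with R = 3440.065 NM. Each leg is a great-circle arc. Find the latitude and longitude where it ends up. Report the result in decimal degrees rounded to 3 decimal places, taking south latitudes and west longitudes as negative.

Apply the spherical direct solution leg by leg, carrying full precision between legs.
Leg 1: from (10.641°, 148.682°), δ = 2040.5/3440.065 = 0.593157 rad, θ = 282° → φ = 15.506°, λ = 114.112°.
Leg 2: from (15.506°, 114.112°), δ = 439.9/3440.065 = 0.127875 rad, θ = 72.9° → φ = 17.535°, λ = 121.456°.

latitude 17.535°, longitude 121.456°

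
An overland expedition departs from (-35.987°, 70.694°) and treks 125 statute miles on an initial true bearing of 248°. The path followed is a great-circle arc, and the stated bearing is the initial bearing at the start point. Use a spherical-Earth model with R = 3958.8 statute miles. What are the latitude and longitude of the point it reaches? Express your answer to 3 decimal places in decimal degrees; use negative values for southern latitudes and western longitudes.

Central angle δ = d/R = 0.031575 rad.
Start latitude φ₁ = -0.628092 rad; initial bearing θ = 4.328417 rad.
sin φ₂ = sin φ₁ cos δ + cos φ₁ sin δ cos θ = (-0.587602)(0.999502) + (0.809150)(0.031570)(-0.374607) = -0.596878
φ₂ = asin(-0.596878) = -0.639604 rad = -36.647°.
Then Δλ = atan2(-0.023685, 0.648775) = -0.036491 rad, from sin θ sin δ cos φ₁ over cos δ − sin φ₁ sin φ₂.
Hence λ₂ = 70.694° + -2.091° = 68.603°.

latitude -36.647°, longitude 68.603°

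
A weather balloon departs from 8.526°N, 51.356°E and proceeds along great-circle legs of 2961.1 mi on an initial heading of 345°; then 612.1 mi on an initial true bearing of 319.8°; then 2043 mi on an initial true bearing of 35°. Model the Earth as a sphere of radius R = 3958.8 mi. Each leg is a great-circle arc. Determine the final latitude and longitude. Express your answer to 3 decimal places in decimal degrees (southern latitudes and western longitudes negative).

Apply the spherical direct solution leg by leg, carrying full precision between legs.
Leg 1: from (8.526°, 51.356°), δ = 2961.1/3958.8 = 0.747979 rad, θ = 345° → φ = 49.324°, λ = 35.687°.
Leg 2: from (49.324°, 35.687°), δ = 612.1/3958.8 = 0.154618 rad, θ = 319.8° → φ = 55.693°, λ = 25.529°.
Leg 3: from (55.693°, 25.529°), δ = 2043/3958.8 = 0.516065 rad, θ = 35° → φ = 71.135°, λ = 86.615°.

latitude 71.135°, longitude 86.615°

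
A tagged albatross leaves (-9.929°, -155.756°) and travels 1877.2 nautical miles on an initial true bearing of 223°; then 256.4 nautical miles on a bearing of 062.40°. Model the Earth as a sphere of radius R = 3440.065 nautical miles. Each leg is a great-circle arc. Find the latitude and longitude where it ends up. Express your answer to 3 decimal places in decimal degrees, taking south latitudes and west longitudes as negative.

Apply the spherical direct solution leg by leg, carrying full precision between legs.
Leg 1: from (-9.929°, -155.756°), δ = 1877.2/3440.065 = 0.545687 rad, θ = 223° → φ = -31.418°, λ = 179.739°.
Leg 2: from (-31.418°, 179.739°), δ = 256.4/3440.065 = 0.074533 rad, θ = 62.4° → φ = -29.366°, λ = -175.918°.

latitude -29.366°, longitude -175.918°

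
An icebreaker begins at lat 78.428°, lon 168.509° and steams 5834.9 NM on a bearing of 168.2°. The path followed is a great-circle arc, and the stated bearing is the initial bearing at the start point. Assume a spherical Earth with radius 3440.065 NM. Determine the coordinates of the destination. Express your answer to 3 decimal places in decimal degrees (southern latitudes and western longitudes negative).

δ = 5834.9/3440.065 = 1.696160 rad (97.1828°).
Start latitude φ₁ = 1.368827 rad; initial bearing θ = 2.935644 rad.
Applying the spherical law of cosines for sides, sin φ₂ = sin φ₁ cos δ + cos φ₁ sin δ cos θ = -0.317313, so φ₂ = -18.500°.
Δλ = atan2( sin θ sin δ cos φ₁ , cos δ − sin φ₁ sin φ₂ ) = atan2(0.040700, 0.185828) = 0.215615 rad = 12.354°.
λ₂ = 168.509° + 12.354° = 180.863°, normalized to (−180°, 180°] → -179.137°.

latitude -18.500°, longitude -179.137°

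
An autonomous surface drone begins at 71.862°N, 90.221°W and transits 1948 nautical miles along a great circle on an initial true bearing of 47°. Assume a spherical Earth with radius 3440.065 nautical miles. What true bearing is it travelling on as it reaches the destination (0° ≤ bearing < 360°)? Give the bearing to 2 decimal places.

final bearing 145.45°

δ = 1948/3440.065 = 0.566268 rad (32.4448°).
Start latitude φ₁ = 1.254229 rad; initial bearing θ = 0.820305 rad.
sin φ₂ = sin φ₁ cos δ + cos φ₁ sin δ cos θ = (0.950309)(0.843909) + (0.311307)(0.536487)(0.681998) = 0.915876
φ₂ = asin(0.915876) = 1.157686 rad = 66.330°.
Then Δλ = atan2(0.122145, -0.026457) = 1.784106 rad, from sin θ sin δ cos φ₁ over cos δ − sin φ₁ sin φ₂.
λ₂ = -90.221° + 102.222° = 12.001°.
The forward bearing on arrival equals the back-azimuth from the destination plus 180°.
Back-azimuth from P₂ (66.33°, 12.00°) to P₁ (71.86°, -90.22°), with Δλ' = λ₁ − λ₂ = -102.22°: atan2( sin Δλ' cos φ₁ , cos φ₂ sin φ₁ − sin φ₂ cos φ₁ cos Δλ' ) = 325.45°.
Final bearing = (325.45° + 180°) mod 360° = 145.45°.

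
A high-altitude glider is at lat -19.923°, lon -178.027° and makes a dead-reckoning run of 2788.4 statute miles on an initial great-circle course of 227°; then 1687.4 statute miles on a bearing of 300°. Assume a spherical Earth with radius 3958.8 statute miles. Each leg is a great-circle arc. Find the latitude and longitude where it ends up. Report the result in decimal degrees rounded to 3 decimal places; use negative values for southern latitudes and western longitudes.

Apply the spherical direct solution leg by leg, carrying full precision between legs.
Leg 1: from (-19.923°, -178.027°), δ = 2788.4/3958.8 = 0.704355 rad, θ = 227° → φ = -42.443°, λ = 142.050°.
Leg 2: from (-42.443°, 142.050°), δ = 1687.4/3958.8 = 0.426240 rad, θ = 300° → φ = -27.511°, λ = 118.240°.

latitude -27.511°, longitude 118.240°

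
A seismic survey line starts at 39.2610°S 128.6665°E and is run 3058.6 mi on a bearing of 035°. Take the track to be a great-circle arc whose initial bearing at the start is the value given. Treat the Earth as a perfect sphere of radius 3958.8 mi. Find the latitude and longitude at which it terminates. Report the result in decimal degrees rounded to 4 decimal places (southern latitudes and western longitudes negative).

latitude -0.6002°, longitude 152.2685°

The arc subtends δ = 3058.6/3958.8 = 0.772608 rad at the centre.
Converting: φ₁ = -0.685234 rad, θ = 0.610865 rad.
sin φ₂ = sin φ₁ cos δ + cos φ₁ sin δ cos θ = (-0.632854)(0.716093) + (0.774271)(0.698005)(0.819152) = -0.010475
φ₂ = asin(-0.010475) = -0.010476 rad = -0.6002°.
For the longitude increment, Δλ = atan2( sin θ sin δ cos φ₁, cos δ − sin φ₁ sin φ₂ ) = atan2(0.309987, 0.709463) = 23.6020°.
λ₂ = λ₁ + Δλ = 152.2685°.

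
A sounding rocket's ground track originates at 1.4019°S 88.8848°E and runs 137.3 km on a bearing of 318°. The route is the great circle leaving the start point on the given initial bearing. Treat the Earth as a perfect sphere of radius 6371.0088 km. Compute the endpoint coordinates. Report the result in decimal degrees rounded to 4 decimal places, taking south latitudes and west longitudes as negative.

Central angle δ = d/R = 0.021551 rad.
With φ₁ = -1.4019° = -0.024468 rad and θ = 318° = 5.550147 rad:
Destination latitude: φ₂ = arcsin( sin φ₁ cos δ + cos φ₁ sin δ cos θ ) = arcsin(-0.008450) = -0.4842°.
Δλ = atan2( sin θ sin δ cos φ₁ , cos δ − sin φ₁ sin φ₂ ) = atan2(-0.014415, 0.999561) = -0.014420 rad = -0.8262°.
λ₂ = 88.8848° + -0.8262° = 88.0586°.

latitude -0.4842°, longitude 88.0586°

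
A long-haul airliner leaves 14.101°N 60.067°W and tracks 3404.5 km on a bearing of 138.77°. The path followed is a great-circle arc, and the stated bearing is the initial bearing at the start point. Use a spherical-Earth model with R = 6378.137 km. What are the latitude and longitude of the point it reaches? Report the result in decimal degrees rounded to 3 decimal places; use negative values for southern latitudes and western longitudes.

Angular distance δ = d/R = 3404.5 / 6378.137 = 0.533777 rad.
With φ₁ = 14.101° = 0.246109 rad and θ = 138.77° = 2.421993 rad:
sin φ₂ = sin φ₁ cos δ + cos φ₁ sin δ cos θ = (0.243632)(0.860892) + (0.969868)(0.508788)(-0.752070) = -0.161374
φ₂ = asin(-0.161374) = -0.162082 rad = -9.287°.
For the longitude increment, Δλ = atan2( sin θ sin δ cos φ₁, cos δ − sin φ₁ sin φ₂ ) = atan2(0.325229, 0.900208) = 19.864°.
Hence λ₂ = -60.067° + 19.864° = -40.203°.

latitude -9.287°, longitude -40.203°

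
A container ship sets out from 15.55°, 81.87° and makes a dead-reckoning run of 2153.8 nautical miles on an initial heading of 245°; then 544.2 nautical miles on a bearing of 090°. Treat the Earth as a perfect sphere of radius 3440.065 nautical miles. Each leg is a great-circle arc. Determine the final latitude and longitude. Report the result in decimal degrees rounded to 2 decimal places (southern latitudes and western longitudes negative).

latitude -1.21°, longitude 58.85°

Apply the spherical direct solution leg by leg, carrying full precision between legs.
Leg 1: from (15.55°, 81.87°), δ = 2153.8/3440.065 = 0.626093 rad, θ = 245° → φ = -1.22°, λ = 49.78°.
Leg 2: from (-1.22°, 49.78°), δ = 544.2/3440.065 = 0.158195 rad, θ = 90° → φ = -1.21°, λ = 58.85°.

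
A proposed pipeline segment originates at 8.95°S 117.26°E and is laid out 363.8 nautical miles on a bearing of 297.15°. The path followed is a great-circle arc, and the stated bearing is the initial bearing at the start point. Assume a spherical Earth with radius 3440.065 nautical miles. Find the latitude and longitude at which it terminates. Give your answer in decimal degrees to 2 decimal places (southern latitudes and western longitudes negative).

Angular distance δ = d/R = 363.8 / 3440.065 = 0.105754 rad.
With φ₁ = -8.95° = -0.156207 rad and θ = 297.15° = 5.186246 rad:
Destination latitude: φ₂ = arcsin( sin φ₁ cos δ + cos φ₁ sin δ cos θ ) = arcsin(-0.107122) = -6.15°.
For the longitude increment, Δλ = atan2( sin θ sin δ cos φ₁, cos δ − sin φ₁ sin φ₂ ) = atan2(-0.092782, 0.977748) = -5.42°.
λ₂ = λ₁ + Δλ = 111.84°.

latitude -6.15°, longitude 111.84°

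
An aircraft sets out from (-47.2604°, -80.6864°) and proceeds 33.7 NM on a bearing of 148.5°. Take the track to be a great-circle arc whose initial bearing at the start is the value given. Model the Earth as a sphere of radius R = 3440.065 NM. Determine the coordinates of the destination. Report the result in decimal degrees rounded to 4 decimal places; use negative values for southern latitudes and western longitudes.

latitude -47.7382°, longitude -80.2503°

The arc subtends δ = 33.7/3440.065 = 0.009796 rad at the centre.
With φ₁ = -47.2604° = -0.824850 rad and θ = 148.5° = 2.591814 rad:
Destination latitude: φ₂ = arcsin( sin φ₁ cos δ + cos φ₁ sin δ cos θ ) = arcsin(-0.740079) = -47.7382°.
Δλ = atan2( sin θ sin δ cos φ₁ , cos δ − sin φ₁ sin φ₂ ) = atan2(0.003474, 0.456404) = 0.007611 rad = 0.4361°.
λ₂ = -80.6864° + 0.4361° = -80.2503°.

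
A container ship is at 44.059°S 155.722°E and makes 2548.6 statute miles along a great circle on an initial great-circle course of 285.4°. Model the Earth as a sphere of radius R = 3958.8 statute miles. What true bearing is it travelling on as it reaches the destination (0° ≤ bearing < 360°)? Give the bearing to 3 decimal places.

The arc subtends δ = 2548.6/3958.8 = 0.643781 rad at the centre.
Start latitude φ₁ = -0.768975 rad; initial bearing θ = 4.981170 rad.
sin φ₂ = sin φ₁ cos δ + cos φ₁ sin δ cos θ = (-0.695399)(0.799832) + (0.718624)(0.600224)(0.265556) = -0.441658
φ₂ = asin(-0.441658) = -0.457446 rad = -26.210°.
Δλ = atan2( sin θ sin δ cos φ₁ , cos δ − sin φ₁ sin φ₂ ) = atan2(-0.415848, 0.492703) = -0.701008 rad = -40.165°.
λ₂ = 155.722° + -40.165° = 115.557°.
The forward bearing on arrival equals the back-azimuth from the destination plus 180°.
Back-azimuth from P₂ (-26.210°, 115.557°) to P₁ (-44.059°, 155.722°), with Δλ' = λ₁ − λ₂ = 40.165°: atan2( sin Δλ' cos φ₁ , cos φ₂ sin φ₁ − sin φ₂ cos φ₁ cos Δλ' ) = 129.446°.
Final bearing = (129.446° + 180°) mod 360° = 309.446°.

final bearing 309.446°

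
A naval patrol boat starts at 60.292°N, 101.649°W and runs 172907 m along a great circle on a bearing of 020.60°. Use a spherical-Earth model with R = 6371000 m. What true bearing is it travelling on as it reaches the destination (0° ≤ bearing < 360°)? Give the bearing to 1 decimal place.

Central angle δ = d/R = 0.027140 rad.
Start latitude φ₁ = 1.052294 rad; initial bearing θ = 0.359538 rad.
sin φ₂ = sin φ₁ cos δ + cos φ₁ sin δ cos θ = (0.868562)(0.999632) + (0.495580)(0.027136)(0.936060) = 0.880831
φ₂ = asin(0.880831) = 1.077614 rad = 61.743°.
Δλ = atan2( sin θ sin δ cos φ₁ , cos δ − sin φ₁ sin φ₂ ) = atan2(0.004732, 0.234575) = 0.020168 rad = 1.156°.
λ₂ = λ₁ + Δλ = -100.493°.
The forward bearing on arrival equals the back-azimuth from the destination plus 180°.
Back-azimuth from P₂ (61.7°, -100.5°) to P₁ (60.3°, -101.6°), with Δλ' = λ₁ − λ₂ = -1.2°: atan2( sin Δλ' cos φ₁ , cos φ₂ sin φ₁ − sin φ₂ cos φ₁ cos Δλ' ) = 201.6°.
Final bearing = (201.6° + 180°) mod 360° = 21.6°.

final bearing 21.6°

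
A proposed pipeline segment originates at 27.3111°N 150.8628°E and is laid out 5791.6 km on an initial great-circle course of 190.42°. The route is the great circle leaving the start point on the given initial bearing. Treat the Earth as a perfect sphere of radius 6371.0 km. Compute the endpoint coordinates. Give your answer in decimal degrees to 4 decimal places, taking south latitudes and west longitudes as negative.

The arc subtends δ = 5791.6/6371 = 0.909057 rad at the centre.
With φ₁ = 27.3111° = 0.476669 rad and θ = 190.42° = 3.323456 rad:
Destination latitude: φ₂ = arcsin( sin φ₁ cos δ + cos φ₁ sin δ cos θ ) = arcsin(-0.407480) = -24.0466°.
For the longitude increment, Δλ = atan2( sin θ sin δ cos φ₁, cos δ − sin φ₁ sin φ₂ ) = atan2(-0.126781, 0.801451) = -8.9891°.
Hence λ₂ = 150.8628° + -8.9891° = 141.8737°.

latitude -24.0466°, longitude 141.8737°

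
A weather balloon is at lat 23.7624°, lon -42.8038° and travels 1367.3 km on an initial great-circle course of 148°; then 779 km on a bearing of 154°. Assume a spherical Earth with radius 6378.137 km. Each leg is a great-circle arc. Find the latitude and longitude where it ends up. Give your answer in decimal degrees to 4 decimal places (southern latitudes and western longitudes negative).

latitude 6.9095°, longitude -33.0702°

Apply the spherical direct solution leg by leg, carrying full precision between legs.
Leg 1: from (23.7624°, -42.8038°), δ = 1367.3/6378.137 = 0.214373 rad, θ = 148° → φ = 13.2150°, λ = -36.1541°.
Leg 2: from (13.2150°, -36.1541°), δ = 779/6378.137 = 0.122136 rad, θ = 154° → φ = 6.9095°, λ = -33.0702°.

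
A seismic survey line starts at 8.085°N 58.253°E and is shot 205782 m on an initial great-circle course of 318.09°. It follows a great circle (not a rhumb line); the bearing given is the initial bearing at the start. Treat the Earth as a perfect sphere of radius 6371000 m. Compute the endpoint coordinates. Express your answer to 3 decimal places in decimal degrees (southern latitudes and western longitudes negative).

latitude 9.460°, longitude 57.000°

Central angle δ = d/R = 0.032300 rad.
Start latitude φ₁ = 0.141110 rad; initial bearing θ = 5.551718 rad.
sin φ₂ = sin φ₁ cos δ + cos φ₁ sin δ cos θ = (0.140642)(0.999478) + (0.990061)(0.032294)(0.744195) = 0.164363
φ₂ = asin(0.164363) = 0.165112 rad = 9.460°.
Δλ = atan2( sin θ sin δ cos φ₁ , cos δ − sin φ₁ sin φ₂ ) = atan2(-0.021357, 0.976362) = -0.021870 rad = -1.253°.
λ₂ = λ₁ + Δλ = 57.000°.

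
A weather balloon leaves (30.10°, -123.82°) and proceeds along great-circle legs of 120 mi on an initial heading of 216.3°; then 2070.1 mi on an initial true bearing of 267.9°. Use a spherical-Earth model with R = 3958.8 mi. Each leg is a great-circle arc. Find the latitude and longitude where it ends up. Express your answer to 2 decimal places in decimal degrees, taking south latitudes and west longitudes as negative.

latitude 23.57°, longitude -157.98°

Apply the spherical direct solution leg by leg, carrying full precision between legs.
Leg 1: from (30.10°, -123.82°), δ = 120/3958.8 = 0.030312 rad, θ = 216.3° → φ = 28.70°, λ = -124.99°.
Leg 2: from (28.70°, -124.99°), δ = 2070.1/3958.8 = 0.522911 rad, θ = 267.9° → φ = 23.57°, λ = -157.98°.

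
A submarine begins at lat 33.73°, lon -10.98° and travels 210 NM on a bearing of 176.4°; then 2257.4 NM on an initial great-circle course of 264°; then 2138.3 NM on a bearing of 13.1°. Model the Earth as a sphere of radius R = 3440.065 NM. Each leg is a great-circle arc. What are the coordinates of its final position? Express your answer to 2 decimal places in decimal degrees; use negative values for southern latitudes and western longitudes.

latitude 54.31°, longitude -37.91°

Apply the spherical direct solution leg by leg, carrying full precision between legs.
Leg 1: from (33.73°, -10.98°), δ = 210/3440.065 = 0.061045 rad, θ = 176.4° → φ = 30.24°, λ = -10.73°.
Leg 2: from (30.24°, -10.73°), δ = 2257.4/3440.065 = 0.656209 rad, θ = 264° → φ = 20.12°, λ = -50.98°.
Leg 3: from (20.12°, -50.98°), δ = 2138.3/3440.065 = 0.621587 rad, θ = 13.1° → φ = 54.31°, λ = -37.91°.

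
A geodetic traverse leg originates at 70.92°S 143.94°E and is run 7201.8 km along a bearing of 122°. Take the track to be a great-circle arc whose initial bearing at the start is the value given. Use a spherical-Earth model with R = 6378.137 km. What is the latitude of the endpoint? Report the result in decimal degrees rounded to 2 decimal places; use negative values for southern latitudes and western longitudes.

latitude -34.09°

δ = 7201.8/6378.137 = 1.129138 rad (64.6949°).
With φ₁ = -70.92° = -1.237788 rad and θ = 122° = 2.129302 rad:
Destination latitude: φ₂ = arcsin( sin φ₁ cos δ + cos φ₁ sin δ cos θ ) = arcsin(-0.560559) = -34.09°.
Then Δλ = atan2(0.250616, -0.102325) = 1.958431 rad, from sin θ sin δ cos φ₁ over cos δ − sin φ₁ sin φ₂.
λ₂ = 143.94° + 112.21° = 256.15°, normalized to (−180°, 180°] → -103.85°.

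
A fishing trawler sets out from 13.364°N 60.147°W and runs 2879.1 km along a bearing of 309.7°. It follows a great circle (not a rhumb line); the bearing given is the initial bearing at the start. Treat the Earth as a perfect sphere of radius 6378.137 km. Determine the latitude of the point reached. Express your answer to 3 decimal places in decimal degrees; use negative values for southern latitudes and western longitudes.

The arc subtends δ = 2879.1/6378.137 = 0.451401 rad at the centre.
With φ₁ = 13.364° = 0.233246 rad and θ = 309.7° = 5.405285 rad:
Destination latitude: φ₂ = arcsin( sin φ₁ cos δ + cos φ₁ sin δ cos θ ) = arcsin(0.479088) = 28.626°.
Then Δλ = atan2(-0.326544, 0.789102) = -0.392361 rad, from sin θ sin δ cos φ₁ over cos δ − sin φ₁ sin φ₂.
λ₂ = λ₁ + Δλ = -82.628°.

latitude 28.626°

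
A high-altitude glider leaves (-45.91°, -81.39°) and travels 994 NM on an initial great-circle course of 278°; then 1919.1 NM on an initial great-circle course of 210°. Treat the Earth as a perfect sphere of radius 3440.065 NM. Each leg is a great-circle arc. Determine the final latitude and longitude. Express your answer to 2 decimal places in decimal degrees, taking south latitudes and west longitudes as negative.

latitude -64.79°, longitude -141.89°

Apply the spherical direct solution leg by leg, carrying full precision between legs.
Leg 1: from (-45.91°, -81.39°), δ = 994/3440.065 = 0.288948 rad, θ = 278° → φ = -41.37°, λ = -103.47°.
Leg 2: from (-41.37°, -103.47°), δ = 1919.1/3440.065 = 0.557867 rad, θ = 210° → φ = -64.79°, λ = -141.89°.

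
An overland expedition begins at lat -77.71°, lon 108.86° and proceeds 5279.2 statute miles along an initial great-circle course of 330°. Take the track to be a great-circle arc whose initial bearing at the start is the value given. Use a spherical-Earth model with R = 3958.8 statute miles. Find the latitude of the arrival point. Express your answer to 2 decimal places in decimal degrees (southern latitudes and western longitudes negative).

The arc subtends δ = 5279.2/3958.8 = 1.333535 rad at the centre.
Start latitude φ₁ = -1.356295 rad; initial bearing θ = 5.759587 rad.
Applying the spherical law of cosines for sides, sin φ₂ = sin φ₁ cos δ + cos φ₁ sin δ cos θ = -0.050477, so φ₂ = -2.89°.
Δλ = atan2( sin θ sin δ cos φ₁ , cos δ − sin φ₁ sin φ₂ ) = atan2(-0.103448, 0.185721) = -0.508209 rad = -29.12°.
Hence λ₂ = 108.86° + -29.12° = 79.74°.

latitude -2.89°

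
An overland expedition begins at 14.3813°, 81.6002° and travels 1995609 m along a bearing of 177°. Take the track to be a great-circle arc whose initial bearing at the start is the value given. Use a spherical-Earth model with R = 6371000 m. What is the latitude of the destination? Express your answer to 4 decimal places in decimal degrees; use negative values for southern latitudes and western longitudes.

latitude -3.5422°

Central angle δ = d/R = 0.313233 rad.
With φ₁ = 14.3813° = 0.251001 rad and θ = 177° = 3.089233 rad:
sin φ₂ = sin φ₁ cos δ + cos φ₁ sin δ cos θ = (0.248374)(0.951342) + (0.968664)(0.308136)(-0.998630) = -0.061783
φ₂ = asin(-0.061783) = -0.061822 rad = -3.5422°.
For the longitude increment, Δλ = atan2( sin θ sin δ cos φ₁, cos δ − sin φ₁ sin φ₂ ) = atan2(0.015621, 0.966688) = 0.9258°.
λ₂ = λ₁ + Δλ = 82.5260°.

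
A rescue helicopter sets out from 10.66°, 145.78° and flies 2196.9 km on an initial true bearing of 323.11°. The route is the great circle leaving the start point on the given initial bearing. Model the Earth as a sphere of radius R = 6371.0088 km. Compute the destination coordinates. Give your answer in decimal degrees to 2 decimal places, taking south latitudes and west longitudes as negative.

Angular distance δ = d/R = 2196.9 / 6371.0088 = 0.344828 rad.
Converting: φ₁ = 0.186052 rad, θ = 5.639333 rad.
Applying the spherical law of cosines for sides, sin φ₂ = sin φ₁ cos δ + cos φ₁ sin δ cos θ = 0.439782, so φ₂ = 26.09°.
Then Δλ = atan2(-0.199414, 0.859783) = -0.227905 rad, from sin θ sin δ cos φ₁ over cos δ − sin φ₁ sin φ₂.
λ₂ = 145.78° + -13.06° = 132.72°.

latitude 26.09°, longitude 132.72°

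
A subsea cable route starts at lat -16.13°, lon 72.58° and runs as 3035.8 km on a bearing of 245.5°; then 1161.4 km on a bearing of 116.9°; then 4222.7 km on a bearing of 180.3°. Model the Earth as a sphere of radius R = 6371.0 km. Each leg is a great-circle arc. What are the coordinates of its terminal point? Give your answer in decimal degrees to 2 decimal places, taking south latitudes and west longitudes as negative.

latitude -67.75°, longitude 55.30°

Apply the spherical direct solution leg by leg, carrying full precision between legs.
Leg 1: from (-16.13°, 72.58°), δ = 3035.8/6371 = 0.476503 rad, θ = 245.5° → φ = -25.44°, λ = 45.05°.
Leg 2: from (-25.44°, 45.05°), δ = 1161.4/6371 = 0.182295 rad, θ = 116.9° → φ = -29.77°, λ = 55.79°.
Leg 3: from (-29.77°, 55.79°), δ = 4222.7/6371 = 0.662800 rad, θ = 180.3° → φ = -67.75°, λ = 55.30°.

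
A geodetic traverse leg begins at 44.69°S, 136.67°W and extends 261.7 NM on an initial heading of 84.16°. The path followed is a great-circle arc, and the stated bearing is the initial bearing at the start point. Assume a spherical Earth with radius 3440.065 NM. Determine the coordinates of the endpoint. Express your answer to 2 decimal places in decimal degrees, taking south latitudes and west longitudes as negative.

Central angle δ = d/R = 0.076074 rad.
With φ₁ = -44.69° = -0.779988 rad and θ = 84.16° = 1.468869 rad:
sin φ₂ = sin φ₁ cos δ + cos φ₁ sin δ cos θ = (-0.703271)(0.997108) + (0.710922)(0.076001)(0.101751) = -0.695739
φ₂ = asin(-0.695739) = -0.769448 rad = -44.09°.
For the longitude increment, Δλ = atan2( sin θ sin δ cos φ₁, cos δ − sin φ₁ sin φ₂ ) = atan2(0.053750, 0.507815) = 6.04°.
λ₂ = -136.67° + 6.04° = -130.63°.

latitude -44.09°, longitude -130.63°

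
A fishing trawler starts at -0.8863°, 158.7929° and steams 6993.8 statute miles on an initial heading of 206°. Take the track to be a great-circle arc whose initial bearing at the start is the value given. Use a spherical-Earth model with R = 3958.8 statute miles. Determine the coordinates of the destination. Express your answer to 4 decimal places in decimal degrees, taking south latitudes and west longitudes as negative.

Central angle δ = d/R = 1.766646 rad.
With φ₁ = -0.8863° = -0.015469 rad and θ = 206° = 3.595378 rad:
sin φ₂ = sin φ₁ cos δ + cos φ₁ sin δ cos θ = (-0.015468)(-0.194600) + (0.999880)(0.980883)(-0.898794) = -0.878496
φ₂ = asin(-0.878496) = -1.072705 rad = -61.4614°.
For the longitude increment, Δλ = atan2( sin θ sin δ cos φ₁, cos δ − sin φ₁ sin φ₂ ) = atan2(-0.429939, -0.208189) = -115.8376°.
λ₂ = λ₁ + Δλ = 42.9553°.

latitude -61.4614°, longitude 42.9553°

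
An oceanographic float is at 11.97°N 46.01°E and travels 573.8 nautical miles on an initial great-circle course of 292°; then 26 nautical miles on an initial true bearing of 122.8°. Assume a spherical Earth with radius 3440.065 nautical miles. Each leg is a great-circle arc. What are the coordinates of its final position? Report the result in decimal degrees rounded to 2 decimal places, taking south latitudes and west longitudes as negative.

latitude 15.15°, longitude 37.20°

Apply the spherical direct solution leg by leg, carrying full precision between legs.
Leg 1: from (11.97°, 46.01°), δ = 573.8/3440.065 = 0.166799 rad, θ = 292° → φ = 15.39°, λ = 36.82°.
Leg 2: from (15.39°, 36.82°), δ = 26/3440.065 = 0.007558 rad, θ = 122.8° → φ = 15.15°, λ = 37.20°.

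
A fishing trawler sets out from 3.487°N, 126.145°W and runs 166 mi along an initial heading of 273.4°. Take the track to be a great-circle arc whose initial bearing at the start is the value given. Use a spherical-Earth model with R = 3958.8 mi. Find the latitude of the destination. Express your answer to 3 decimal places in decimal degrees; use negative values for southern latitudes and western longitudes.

latitude 3.626°

Angular distance δ = d/R = 166 / 3958.8 = 0.041932 rad.
Converting: φ₁ = 0.060860 rad, θ = 4.771730 rad.
Destination latitude: φ₂ = arcsin( sin φ₁ cos δ + cos φ₁ sin δ cos θ ) = arcsin(0.063250) = 3.626°.
Δλ = atan2( sin θ sin δ cos φ₁ , cos δ − sin φ₁ sin φ₂ ) = atan2(-0.041768, 0.995274) = -0.041942 rad = -2.403°.
Hence λ₂ = -126.145° + -2.403° = -128.548°.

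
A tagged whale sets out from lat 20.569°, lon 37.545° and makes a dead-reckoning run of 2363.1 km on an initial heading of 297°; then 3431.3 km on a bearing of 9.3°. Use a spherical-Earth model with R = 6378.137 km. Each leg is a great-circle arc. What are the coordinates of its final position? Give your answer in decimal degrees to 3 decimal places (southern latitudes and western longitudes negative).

latitude 58.939°, longitude 25.184°

Apply the spherical direct solution leg by leg, carrying full precision between legs.
Leg 1: from (20.569°, 37.545°), δ = 2363.1/6378.137 = 0.370500 rad, θ = 297° → φ = 28.777°, λ = 15.948°.
Leg 2: from (28.777°, 15.948°), δ = 3431.3/6378.137 = 0.537978 rad, θ = 9.3° → φ = 58.939°, λ = 25.184°.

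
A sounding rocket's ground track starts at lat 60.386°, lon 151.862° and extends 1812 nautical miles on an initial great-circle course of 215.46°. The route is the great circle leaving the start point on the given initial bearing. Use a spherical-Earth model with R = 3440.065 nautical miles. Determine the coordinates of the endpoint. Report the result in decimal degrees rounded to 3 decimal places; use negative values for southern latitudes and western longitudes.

latitude 33.312°, longitude 131.437°

The arc subtends δ = 1812/3440.065 = 0.526734 rad at the centre.
Start latitude φ₁ = 1.053935 rad; initial bearing θ = 3.760486 rad.
Destination latitude: φ₂ = arcsin( sin φ₁ cos δ + cos φ₁ sin δ cos θ ) = arcsin(0.549192) = 33.312°.
Δλ = atan2( sin θ sin δ cos φ₁ , cos δ − sin φ₁ sin φ₂ ) = atan2(-0.144116, 0.387000) = -0.356482 rad = -20.425°.
λ₂ = 151.862° + -20.425° = 131.437°.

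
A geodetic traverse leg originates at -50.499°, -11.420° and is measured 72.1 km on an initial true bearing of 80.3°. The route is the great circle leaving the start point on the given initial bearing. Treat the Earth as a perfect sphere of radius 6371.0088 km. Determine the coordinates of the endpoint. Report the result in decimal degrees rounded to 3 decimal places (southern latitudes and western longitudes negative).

latitude -50.385°, longitude -10.418°

δ = 72.1/6371.0088 = 0.011317 rad (0.6484°).
Start latitude φ₁ = -0.881374 rad; initial bearing θ = 1.401499 rad.
Applying the spherical law of cosines for sides, sin φ₂ = sin φ₁ cos δ + cos φ₁ sin δ cos θ = -0.770351, so φ₂ = -50.385°.
Then Δλ = atan2(0.007096, 0.405523) = 0.017495 rad, from sin θ sin δ cos φ₁ over cos δ − sin φ₁ sin φ₂.
Hence λ₂ = -11.420° + 1.002° = -10.418°.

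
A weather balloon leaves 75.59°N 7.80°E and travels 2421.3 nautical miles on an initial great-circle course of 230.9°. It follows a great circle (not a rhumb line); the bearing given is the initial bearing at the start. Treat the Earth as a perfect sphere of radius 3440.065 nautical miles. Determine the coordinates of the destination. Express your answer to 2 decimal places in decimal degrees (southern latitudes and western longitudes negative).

Angular distance δ = d/R = 2421.3 / 3440.065 = 0.703853 rad.
Converting: φ₁ = 1.319294 rad, θ = 4.029965 rad.
Destination latitude: φ₂ = arcsin( sin φ₁ cos δ + cos φ₁ sin δ cos θ ) = arcsin(0.636799) = 39.55°.
Then Δλ = atan2(-0.124983, 0.145589) = -0.709389 rad, from sin θ sin δ cos φ₁ over cos δ − sin φ₁ sin φ₂.
Hence λ₂ = 7.80° + -40.65° = -32.85°.

latitude 39.55°, longitude -32.85°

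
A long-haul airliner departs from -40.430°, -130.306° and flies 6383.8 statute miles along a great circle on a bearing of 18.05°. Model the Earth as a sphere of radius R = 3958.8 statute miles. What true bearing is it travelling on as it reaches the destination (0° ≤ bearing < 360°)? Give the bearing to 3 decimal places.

final bearing 20.897°

Angular distance δ = d/R = 6383.8 / 3958.8 = 1.612559 rad.
Start latitude φ₁ = -0.705637 rad; initial bearing θ = 0.315032 rad.
Destination latitude: φ₂ = arcsin( sin φ₁ cos δ + cos φ₁ sin δ cos θ ) = arcsin(0.750183) = 48.606°.
Then Δλ = atan2(0.235649, 0.444757) = 0.487233 rad, from sin θ sin δ cos φ₁ over cos δ − sin φ₁ sin φ₂.
λ₂ = λ₁ + Δλ = -102.390°.
The forward bearing on arrival equals the back-azimuth from the destination plus 180°.
Back-azimuth from P₂ (48.606°, -102.390°) to P₁ (-40.430°, -130.306°), with Δλ' = λ₁ − λ₂ = -27.916°: atan2( sin Δλ' cos φ₁ , cos φ₂ sin φ₁ − sin φ₂ cos φ₁ cos Δλ' ) = 200.897°.
Final bearing = (200.897° + 180°) mod 360° = 20.897°.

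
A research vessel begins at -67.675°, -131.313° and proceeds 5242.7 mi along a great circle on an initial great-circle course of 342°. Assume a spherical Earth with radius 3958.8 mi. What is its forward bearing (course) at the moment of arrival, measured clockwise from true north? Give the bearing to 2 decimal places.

Angular distance δ = d/R = 5242.7 / 3958.8 = 1.324315 rad.
Start latitude φ₁ = -1.181152 rad; initial bearing θ = 5.969026 rad.
Applying the spherical law of cosines for sides, sin φ₂ = sin φ₁ cos δ + cos φ₁ sin δ cos θ = 0.124646, so φ₂ = 7.160°.
Δλ = atan2( sin θ sin δ cos φ₁ , cos δ − sin φ₁ sin φ₂ ) = atan2(-0.113835, 0.359295) = -0.306825 rad = -17.580°.
λ₂ = -131.313° + -17.580° = -148.893°.
The forward bearing on arrival equals the back-azimuth from the destination plus 180°.
Back-azimuth from P₂ (7.16°, -148.89°) to P₁ (-67.67°, -131.31°), with Δλ' = λ₁ − λ₂ = 17.58°: atan2( sin Δλ' cos φ₁ , cos φ₂ sin φ₁ − sin φ₂ cos φ₁ cos Δλ' ) = 173.21°.
Final bearing = (173.21° + 180°) mod 360° = 353.21°.

final bearing 353.21°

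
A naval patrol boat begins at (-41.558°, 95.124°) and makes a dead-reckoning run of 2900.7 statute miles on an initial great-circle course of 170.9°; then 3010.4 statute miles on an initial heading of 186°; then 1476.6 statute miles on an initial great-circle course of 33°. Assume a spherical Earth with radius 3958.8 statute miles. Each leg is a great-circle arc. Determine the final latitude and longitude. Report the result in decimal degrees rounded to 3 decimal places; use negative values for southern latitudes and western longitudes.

Apply the spherical direct solution leg by leg, carrying full precision between legs.
Leg 1: from (-41.558°, 95.124°), δ = 2900.7/3958.8 = 0.732722 rad, θ = 170.9° → φ = -80.877°, λ = 136.978°.
Leg 2: from (-80.877°, 136.978°), δ = 3010.4/3958.8 = 0.760432 rad, θ = 186° → φ = -55.493°, λ = -35.716°.
Leg 3: from (-55.493°, -35.716°), δ = 1476.6/3958.8 = 0.372992 rad, θ = 33° → φ = -36.460°, λ = -21.429°.

latitude -36.460°, longitude -21.429°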